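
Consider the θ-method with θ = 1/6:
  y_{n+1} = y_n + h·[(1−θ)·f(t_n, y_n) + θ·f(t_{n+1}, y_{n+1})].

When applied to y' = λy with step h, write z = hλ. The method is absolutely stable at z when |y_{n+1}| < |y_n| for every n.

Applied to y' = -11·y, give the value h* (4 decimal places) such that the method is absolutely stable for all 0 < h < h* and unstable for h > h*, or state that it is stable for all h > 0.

(-3.0000,0); λ=-11 ⇒ h* = (3)/11 = 0.2727.

On y'=λy, z=hλ:
  y_{n+1} = y_n + z·[5/6·y_n + 1/6·y_{n+1}] ⇒ (1 − 1/6z)y_{n+1} = (1 + 5/6z)y_n
  ⇒ R(z) = (1 + 5/6z)/(1 − 1/6z).

Need |R(x)|<1, x<0.
x=-1.1: |R|=0.0704
R=−1: 1+5/6x = −1+1/6x ⇒ -2/3x=2 ⇒ x=2/(-2/3)=-3.0000
Confirm numerically:
  x=-2.696: |R|=0.86017 <1
  x=-1.982: |R|=0.48985 <1
  x=-1.767: |R|=0.36501 <1
  x=-3.442: |R|=1.18725 >1
  x=-3.405: |R|=1.17225 >1
  x=-3.041: |R|=1.01814 >1
So |R|<1 on (-3.0000, 0).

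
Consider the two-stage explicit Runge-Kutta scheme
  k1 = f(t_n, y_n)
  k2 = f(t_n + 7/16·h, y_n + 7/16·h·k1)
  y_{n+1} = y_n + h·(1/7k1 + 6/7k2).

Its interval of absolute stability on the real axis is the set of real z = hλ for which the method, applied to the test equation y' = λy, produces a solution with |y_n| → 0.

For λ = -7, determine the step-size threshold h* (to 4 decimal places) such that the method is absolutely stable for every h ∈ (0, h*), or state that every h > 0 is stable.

With y'=λy (z=hλ):
  k1=λy_n ⇒ h·k1=z·y_n;  k2=λ(1+7/16z)y_n ⇒ h·k2=z(1+7/16z)y_n
  y_{n+1}/y_n = 1 + 1/7z + 6/7z(1+7/16z) = 1 + z + 3/8z²
  so R(z) = 1 + z + 3/8z².

Boundary: |R(x)|=1, x<0.
x=-1: |R|=0.3750
R=1: x+3/8x²=0 ⇒ x=−8/3=-2.6667; min R=1−1/(4·3/8)=0.3333>−1
Confirm numerically:
  x=-1.533: |R|=0.34828 <1
  x=-1.304: |R|=0.33366 <1
  x=-1.247: |R|=0.33613 <1
  x=-3.198: |R|=1.63720 >1
  x=-3.145: |R|=1.56413 >1
  x=-3.062: |R|=1.45394 >1
Interval (-2.6667, 0).

(-2.6667,0); λ=-7 ⇒ h* = (8/3)/7 = 0.3810.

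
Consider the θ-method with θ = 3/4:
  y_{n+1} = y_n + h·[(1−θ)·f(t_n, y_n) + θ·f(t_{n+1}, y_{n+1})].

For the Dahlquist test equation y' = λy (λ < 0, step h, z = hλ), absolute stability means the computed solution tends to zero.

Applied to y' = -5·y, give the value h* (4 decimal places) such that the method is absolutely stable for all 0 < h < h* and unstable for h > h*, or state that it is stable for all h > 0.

With y'=λy (z=hλ):
  y_{n+1} = y_n + z·[1/4·y_n + 3/4·y_{n+1}] ⇒ (1 − 3/4z)y_{n+1} = (1 + 1/4z)y_n
  so R(z) = (1 + 1/4z)/(1 − 3/4z).

Boundary: |R(x)|=1, x<0.
x=-1.63: |R|=0.2666
x=-2: |R|=0.2000
x=-10: |R|=0.1765
x=-100: |R|=0.3158
θ=3/4≥1/2 ⇒ |1+1/4x|<|1−3/4x| ∀x<0 ⇒ interval (−∞,0).

unbounded; (−∞, 0). Any h>0 works for λ=-5.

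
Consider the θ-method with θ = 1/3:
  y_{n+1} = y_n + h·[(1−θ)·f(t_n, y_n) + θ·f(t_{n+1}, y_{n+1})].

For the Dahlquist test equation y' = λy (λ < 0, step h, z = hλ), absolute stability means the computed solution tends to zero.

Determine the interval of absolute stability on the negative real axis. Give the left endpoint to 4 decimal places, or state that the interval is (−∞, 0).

z∈(-6.0000,0).

Test eqn y'=λy, z=hλ:
  y_{n+1} = y_n + z·[2/3·y_n + 1/3·y_{n+1}] ⇒ (1 − 1/3z)y_{n+1} = (1 + 2/3z)y_n
  Hence R(z) = (1 + 2/3z)/(1 − 1/3z).

Solve |R(x)|<1 on ℝ⁻.
x=-0.42: |R|=0.6316
R=−1: 1+2/3x = −1+1/3x ⇒ -1/3x=2 ⇒ x=2/(-1/3)=-6.0000
Confirm numerically:
  x=-5.466: |R|=0.93692 <1
  x=-3.803: |R|=0.67705 <1
  x=-3.366: |R|=0.58624 <1
  x=-2.436: |R|=0.34437 <1
  x=-6.295: |R|=1.03174 >1
  x=-6.279: |R|=1.03007 >1
  x=-6.107: |R|=1.01175 >1
Stable set (-6.0000, 0).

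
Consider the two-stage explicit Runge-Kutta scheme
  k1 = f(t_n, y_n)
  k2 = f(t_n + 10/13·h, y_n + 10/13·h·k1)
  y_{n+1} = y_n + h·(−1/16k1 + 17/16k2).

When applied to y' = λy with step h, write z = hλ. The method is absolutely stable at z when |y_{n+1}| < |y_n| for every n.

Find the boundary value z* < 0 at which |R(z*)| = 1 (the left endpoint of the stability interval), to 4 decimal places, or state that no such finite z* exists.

left endpoint -1.2235.

Test eqn y'=λy, z=hλ:
  k1=λy_n ⇒ h·k1=z·y_n;  k2=λ(1+10/13z)y_n ⇒ h·k2=z(1+10/13z)y_n
  y_{n+1}/y_n = 1 − 1/16z + 17/16z(1+10/13z) = 1 + z + 85/104z²
  ⇒ R(z) = 1 + z + 85/104z².

Need |R(x)|<1, x<0.
x=-1.08: |R|=0.8733
R=1: x+85/104x²=0 ⇒ x=−104/85=-1.2235; min R=1−1/(4·85/104)=0.6941>−1
Confirm numerically:
  x=-1.088: |R|=0.87948 <1
  x=-0.814: |R|=0.72754 <1
  x=-0.641: |R|=0.69482 <1
  x=-1.823: |R|=1.89318 >1
  x=-1.550: |R|=1.41358 >1
Stable set (-1.2235, 0).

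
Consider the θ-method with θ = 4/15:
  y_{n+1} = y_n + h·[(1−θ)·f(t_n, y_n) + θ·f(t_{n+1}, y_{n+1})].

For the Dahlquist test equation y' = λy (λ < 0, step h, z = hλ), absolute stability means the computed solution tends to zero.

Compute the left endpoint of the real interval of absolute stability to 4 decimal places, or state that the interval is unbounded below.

z* = -4.2857.

With y'=λy (z=hλ):
  y_{n+1} = y_n + z·[11/15·y_n + 4/15·y_{n+1}] ⇒ (1 − 4/15z)y_{n+1} = (1 + 11/15z)y_n
  so R(z) = (1 + 11/15z)/(1 − 4/15z).

Solve |R(x)|<1 on ℝ⁻.
x=-0.73: |R|=0.3890
R=−1: 1+11/15x = −1+4/15x ⇒ -7/15x=2 ⇒ x=2/(-7/15)=-4.2857
Confirm numerically:
  x=-3.895: |R|=0.91056 <1
  x=-3.360: |R|=0.77215 <1
  x=-2.383: |R|=0.45708 <1
  x=-1.823: |R|=0.22667 <1
  x=-4.777: |R|=1.10083 >1
  x=-4.464: |R|=1.03798 >1
Interval (-4.2857, 0).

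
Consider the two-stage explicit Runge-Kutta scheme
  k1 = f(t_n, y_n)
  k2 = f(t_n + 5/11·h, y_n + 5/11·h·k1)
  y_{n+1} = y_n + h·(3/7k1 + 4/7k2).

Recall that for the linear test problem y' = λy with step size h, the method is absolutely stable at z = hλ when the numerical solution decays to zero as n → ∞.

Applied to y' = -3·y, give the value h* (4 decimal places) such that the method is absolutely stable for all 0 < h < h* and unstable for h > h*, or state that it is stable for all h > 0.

Test eqn y'=λy, z=hλ:
  k1=λy_n ⇒ h·k1=z·y_n;  k2=λ(1+5/11z)y_n ⇒ h·k2=z(1+5/11z)y_n
  y_{n+1}/y_n = 1 + 3/7z + 4/7z(1+5/11z) = 1 + z + 20/77z²
  ⇒ R(z) = 1 + z + 20/77z².

Boundary: |R(x)|=1, x<0.
x=-1.14: |R|=0.1976
R=1: x+20/77x²=0 ⇒ x=−77/20=-3.8500; min R=1−1/(4·20/77)=0.0375>−1
Confirm numerically:
  x=-3.541: |R|=0.71580 <1
  x=-3.146: |R|=0.42473 <1
  x=-2.684: |R|=0.18713 <1
  x=-2.511: |R|=0.12669 <1
  x=-4.297: |R|=1.49890 >1
  x=-4.153: |R|=1.32685 >1
  x=-3.993: |R|=1.14831 >1
Stable set (-3.8500, 0).

(-3.8500,0); λ=-3 ⇒ h* = (77/20)/3 = 1.2833.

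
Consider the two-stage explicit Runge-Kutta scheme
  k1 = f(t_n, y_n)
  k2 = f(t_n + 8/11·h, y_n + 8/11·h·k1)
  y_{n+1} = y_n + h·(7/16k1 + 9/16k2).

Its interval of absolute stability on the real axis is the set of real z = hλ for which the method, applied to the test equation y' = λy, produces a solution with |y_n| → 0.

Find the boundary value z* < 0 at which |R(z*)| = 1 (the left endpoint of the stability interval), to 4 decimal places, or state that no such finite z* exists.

Test eqn y'=λy, z=hλ:
  k1=λy_n ⇒ h·k1=z·y_n;  k2=λ(1+8/11z)y_n ⇒ h·k2=z(1+8/11z)y_n
  y_{n+1}/y_n = 1 + 7/16z + 9/16z(1+8/11z) = 1 + z + 9/22z²
  so R(z) = 1 + z + 9/22z².

Boundary: |R(x)|=1, x<0.
x=-1.17: |R|=0.3900
R=1: x+9/22x²=0 ⇒ x=−22/9=-2.4444; min R=1−1/(4·9/22)=0.3889>−1
Confirm numerically:
  x=-1.977: |R|=0.62194 <1
  x=-1.516: |R|=0.42420 <1
  x=-1.320: |R|=0.39280 <1
  x=-1.068: |R|=0.39862 <1
  x=-3.019: |R|=1.70960 >1
  x=-3.011: |R|=1.69787 >1
  x=-2.505: |R|=1.06206 >1
So |R|<1 on (-2.4444, 0).

z* = -2.4444.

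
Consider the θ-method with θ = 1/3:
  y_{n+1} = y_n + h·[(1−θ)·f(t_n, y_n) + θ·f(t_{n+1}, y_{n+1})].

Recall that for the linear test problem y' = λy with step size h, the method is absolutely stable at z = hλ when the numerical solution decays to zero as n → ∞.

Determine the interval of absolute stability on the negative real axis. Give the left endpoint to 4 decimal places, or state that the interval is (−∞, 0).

z∈(-6.0000,0).

With y'=λy (z=hλ):
  y_{n+1} = y_n + z·[2/3·y_n + 1/3·y_{n+1}] ⇒ (1 − 1/3z)y_{n+1} = (1 + 2/3z)y_n
  so R(z) = (1 + 2/3z)/(1 − 1/3z).

Solve |R(x)|<1 on ℝ⁻.
x=-1.05: |R|=0.2222
R=−1: 1+2/3x = −1+1/3x ⇒ -1/3x=2 ⇒ x=2/(-1/3)=-6.0000
Confirm numerically:
  x=-5.952: |R|=0.99464 <1
  x=-5.871: |R|=0.98546 <1
  x=-3.446: |R|=0.60379 <1
  x=-3.383: |R|=0.59000 <1
  x=-6.423: |R|=1.04489 >1
  x=-6.406: |R|=1.04316 >1
  x=-6.354: |R|=1.03784 >1
Stable set (-6.0000, 0).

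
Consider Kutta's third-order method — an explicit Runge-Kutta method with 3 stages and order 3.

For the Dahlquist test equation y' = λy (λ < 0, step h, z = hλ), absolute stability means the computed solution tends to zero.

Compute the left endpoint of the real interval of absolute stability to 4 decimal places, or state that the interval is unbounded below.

z* = -2.5127.

On y'=λy, z=hλ:
  order 3, 3-stage ⇒ R(z)=1+z+z^2/2+z^3/6
  (e.g. R(-0.55)=0.57352, |R|=0.57352)

Boundary: |R(x)|=1, x<0.
x=-0.55: |R|=0.5735
|R(-2.5)|=0.9792 |R(-1.88)|=0.2202 |R(-0.68)|=0.4988
Bisect:
  x_lo=-3.1231 |R|=2.3232  x_hi=-0.2563 |R|=0.7738
  mid=-1.68969 |R|=0.06619 →hi
  mid=-2.40639 |R|=0.83349 →hi
  mid=-2.76475 |R|=1.46504 →lo
  mid=-2.58557 |R|=1.12382 →lo
  mid=-2.49598 |R|=0.97265 →hi
  mid=-2.54078 |R|=1.04669 →lo
  mid=-2.51838 |R|=1.00929 →lo
  mid=-2.50718 |R|=0.99088 →hi
  mid=-2.51278 |R|=1.00006 →lo
  ...
  [-2.51278,-2.51261] ⇒ x*=-2.5127
Stable set (-2.5127, 0).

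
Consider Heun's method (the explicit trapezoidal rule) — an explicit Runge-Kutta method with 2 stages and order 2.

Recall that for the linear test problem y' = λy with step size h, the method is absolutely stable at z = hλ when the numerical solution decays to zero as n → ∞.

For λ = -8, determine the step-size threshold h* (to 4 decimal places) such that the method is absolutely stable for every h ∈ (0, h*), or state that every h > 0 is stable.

With y'=λy (z=hλ):
  order 2, 2-stage ⇒ R(z)=1+z+z^2/2
  (e.g. R(-1.02)=0.50020, |R|=0.50020)

Solve |R(x)|<1 on ℝ⁻.
x=-1.02: |R|=0.5002
|R(-2.28)|=1.3192 |R(-1.44)|=0.5968 |R(-1)|=0.5000
Bisect:
  x_lo=-2.7535 |R|=2.0373  x_hi=-0.0765 |R|=0.9264
  mid=-1.41497 |R|=0.58610 →hi
  mid=-2.08422 |R|=1.08777 →lo
  mid=-1.74960 |R|=0.78095 →hi
  mid=-1.91691 |R|=0.92036 →hi
  mid=-2.00056 |R|=1.00056 →lo
  mid=-1.95874 |R|=0.95959 →hi
  mid=-1.97965 |R|=0.97986 →hi
  mid=-1.99011 |R|=0.99016 →hi
  ...
  [-2.00007,-1.99991] ⇒ x*=-2.0000
Interval (-2.0000, 0).

(-2.0000,0); λ=-8 ⇒ h* = 0.2500.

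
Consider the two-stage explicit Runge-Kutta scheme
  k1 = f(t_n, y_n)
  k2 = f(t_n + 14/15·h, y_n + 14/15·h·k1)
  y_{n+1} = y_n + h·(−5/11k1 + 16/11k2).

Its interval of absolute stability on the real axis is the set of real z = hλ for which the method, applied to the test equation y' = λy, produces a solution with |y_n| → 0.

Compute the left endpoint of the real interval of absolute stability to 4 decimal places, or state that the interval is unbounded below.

Test eqn y'=λy, z=hλ:
  k1=λy_n ⇒ h·k1=z·y_n;  k2=λ(1+14/15z)y_n ⇒ h·k2=z(1+14/15z)y_n
  y_{n+1}/y_n = 1 − 5/11z + 16/11z(1+14/15z) = 1 + z + 224/165z²
  so R(z) = 1 + z + 224/165z².

Boundary: |R(x)|=1, x<0.
x=-0.95: |R|=1.2752
R=1: x+224/165x²=0 ⇒ x=−165/224=-0.7366; min R=1−1/(4·224/165)=0.8158>−1
Confirm numerically:
  x=-0.593: |R|=0.88439 <1
  x=-0.560: |R|=0.86574 <1
  x=-0.493: |R|=0.83696 <1
  x=-0.321: |R|=0.81889 <1
  x=-1.141: |R|=1.62640 >1
  x=-0.812: |R|=1.08311 >1
Stable set (-0.7366, 0).

left endpoint -0.7366.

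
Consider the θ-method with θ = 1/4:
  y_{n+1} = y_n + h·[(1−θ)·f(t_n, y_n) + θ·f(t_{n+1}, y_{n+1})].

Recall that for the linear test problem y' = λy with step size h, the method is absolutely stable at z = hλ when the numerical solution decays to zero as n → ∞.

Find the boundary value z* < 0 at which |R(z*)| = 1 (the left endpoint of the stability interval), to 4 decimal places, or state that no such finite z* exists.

left endpoint -4.0000.

On y'=λy, z=hλ:
  y_{n+1} = y_n + z·[3/4·y_n + 1/4·y_{n+1}] ⇒ (1 − 1/4z)y_{n+1} = (1 + 3/4z)y_n
  ⇒ R(z) = (1 + 3/4z)/(1 − 1/4z).

Need |R(x)|<1, x<0.
x=-1.02: |R|=0.1873
R=−1: 1+3/4x = −1+1/4x ⇒ -1/2x=2 ⇒ x=2/(-1/2)=-4.0000
Confirm numerically:
  x=-2.936: |R|=0.69319 <1
  x=-2.064: |R|=0.36148 <1
  x=-1.934: |R|=0.30367 <1
  x=-4.489: |R|=1.11521 >1
  x=-4.071: |R|=1.01759 >1
Interval (-4.0000, 0).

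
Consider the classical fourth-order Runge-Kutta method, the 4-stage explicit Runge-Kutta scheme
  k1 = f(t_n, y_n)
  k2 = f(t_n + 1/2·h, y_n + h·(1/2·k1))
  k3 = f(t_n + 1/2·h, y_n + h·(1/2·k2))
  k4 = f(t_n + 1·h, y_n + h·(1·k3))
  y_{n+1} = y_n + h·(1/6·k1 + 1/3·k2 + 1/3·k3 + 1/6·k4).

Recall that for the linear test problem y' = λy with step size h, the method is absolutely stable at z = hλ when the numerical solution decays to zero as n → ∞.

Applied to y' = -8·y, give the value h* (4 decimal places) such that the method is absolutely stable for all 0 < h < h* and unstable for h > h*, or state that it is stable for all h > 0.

Set f=λy, z=hλ:
  order 4, 4-stage ⇒ R(z)=1+z+z^2/2+z^3/6+z^4/24
  (e.g. R(-0.84)=0.43476, |R|=0.43476)

Boundary: |R(x)|=1, x<0.
x=-0.84: |R|=0.4348
|R(-1.46)|=0.2764 |R(-1.01)|=0.3717 |R(-0.63)|=0.5333
Bisect:
  x_lo=-3.6551 |R|=3.3230  x_hi=-0.3296 |R|=0.7192
  mid=-1.99237 |R|=0.33082 →hi
  mid=-2.82373 |R|=1.05952 →lo
  mid=-2.40805 |R|=0.56508 →hi
  mid=-2.61589 |R|=0.77323 →hi
  mid=-2.71981 |R|=0.90568 →hi
  mid=-2.77177 |R|=0.97981 →hi
  mid=-2.79775 |R|=1.01895 →lo
  mid=-2.78476 |R|=0.99920 →hi
  mid=-2.79126 |R|=1.00903 →lo
  mid=-2.78801 |R|=1.00410 →lo
  ...
  [-2.78537,-2.78517] ⇒ x*=-2.7853
Interval (-2.7853, 0).

(-2.7853,0); λ=-8 ⇒ h* = 0.3482.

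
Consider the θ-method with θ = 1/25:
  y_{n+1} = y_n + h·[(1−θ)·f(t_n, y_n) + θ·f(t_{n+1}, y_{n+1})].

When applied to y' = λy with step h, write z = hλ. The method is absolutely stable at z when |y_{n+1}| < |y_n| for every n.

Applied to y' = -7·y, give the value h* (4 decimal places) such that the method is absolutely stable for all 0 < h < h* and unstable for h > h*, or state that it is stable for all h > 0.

On y'=λy, z=hλ:
  y_{n+1} = y_n + z·[24/25·y_n + 1/25·y_{n+1}] ⇒ (1 − 1/25z)y_{n+1} = (1 + 24/25z)y_n
  R(z) = (1 + 24/25z)/(1 − 1/25z).

Need |R(x)|<1, x<0.
x=-0.31: |R|=0.6938
R=−1: 1+24/25x = −1+1/25x ⇒ -23/25x=2 ⇒ x=2/(-23/25)=-2.1739
Confirm numerically:
  x=-2.099: |R|=0.93642 <1
  x=-1.936: |R|=0.79685 <1
  x=-1.645: |R|=0.54344 <1
  x=-1.012: |R|=0.02737 <1
  x=-2.318: |R|=1.12131 >1
  x=-2.310: |R|=1.11461 >1
  x=-2.204: |R|=1.02544 >1
So |R|<1 on (-2.1739, 0).

(-2.1739,0); λ=-7 ⇒ h* = (50/23)/7 = 0.3106.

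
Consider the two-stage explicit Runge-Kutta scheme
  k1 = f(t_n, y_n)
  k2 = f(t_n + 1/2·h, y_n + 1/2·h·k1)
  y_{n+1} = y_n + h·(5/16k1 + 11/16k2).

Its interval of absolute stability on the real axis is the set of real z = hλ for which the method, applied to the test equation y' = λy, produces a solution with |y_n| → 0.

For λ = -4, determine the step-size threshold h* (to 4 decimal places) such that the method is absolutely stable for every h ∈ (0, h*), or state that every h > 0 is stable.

(-2.9091,0); λ=-4 ⇒ h* = (32/11)/4 = 0.7273.

With y'=λy (z=hλ):
  k1=λy_n ⇒ h·k1=z·y_n;  k2=λ(1+1/2z)y_n ⇒ h·k2=z(1+1/2z)y_n
  y_{n+1}/y_n = 1 + 5/16z + 11/16z(1+1/2z) = 1 + z + 11/32z²
  ⇒ R(z) = 1 + z + 11/32z².

Find x<0 with |R(x)|<1.
x=-0.43: |R|=0.6336
R=1: x+11/32x²=0 ⇒ x=−32/11=-2.9091; min R=1−1/(4·11/32)=0.2727>−1
Confirm numerically:
  x=-2.056: |R|=0.39708 <1
  x=-1.836: |R|=0.32275 <1
  x=-1.744: |R|=0.30153 <1
  x=-3.496: |R|=1.70532 >1
  x=-3.469: |R|=1.66767 >1
  x=-3.043: |R|=1.14007 >1
So |R|<1 on (-2.9091, 0).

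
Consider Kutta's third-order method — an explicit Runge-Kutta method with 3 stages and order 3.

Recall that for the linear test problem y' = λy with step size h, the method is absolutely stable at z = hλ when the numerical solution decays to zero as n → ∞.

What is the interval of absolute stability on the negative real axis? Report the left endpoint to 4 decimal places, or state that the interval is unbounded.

z∈(-2.5127,0).

Test eqn y'=λy, z=hλ:
  order 3, 3-stage ⇒ R(z)=1+z+z^2/2+z^3/6
  (e.g. R(-0.4)=0.66933, |R|=0.66933)

Find x<0 with |R(x)|<1.
x=-0.4: |R|=0.6693
|R(-2.15)|=0.4951 |R(-2.04)|=0.3741 |R(-0.52)|=0.5918
Bisect:
  x_lo=-2.8529 |R|=1.6534  x_hi=-0.3267 |R|=0.7209
  mid=-1.58979 |R|=0.00424 →hi
  mid=-2.22136 |R|=0.58100 →hi
  mid=-2.53714 |R|=1.04056 →lo
  mid=-2.37925 |R|=0.79359 →hi
  mid=-2.45820 |R|=0.91253 →hi
  mid=-2.49767 |R|=0.97538 →hi
  mid=-2.51741 |R|=1.00768 →lo
  mid=-2.50754 |R|=0.99146 →hi
  mid=-2.51247 |R|=0.99955 →hi
  mid=-2.51494 |R|=1.00361 →lo
  ...
  [-2.51278,-2.51263] ⇒ x*=-2.5127
Interval (-2.5127, 0).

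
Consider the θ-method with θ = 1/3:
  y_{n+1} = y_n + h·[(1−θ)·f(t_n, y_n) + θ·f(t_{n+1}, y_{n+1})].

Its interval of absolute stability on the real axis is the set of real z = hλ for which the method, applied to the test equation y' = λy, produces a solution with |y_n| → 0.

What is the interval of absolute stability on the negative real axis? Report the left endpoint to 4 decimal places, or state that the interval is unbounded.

On y'=λy, z=hλ:
  y_{n+1} = y_n + z·[2/3·y_n + 1/3·y_{n+1}] ⇒ (1 − 1/3z)y_{n+1} = (1 + 2/3z)y_n
  R(z) = (1 + 2/3z)/(1 − 1/3z).

Find x<0 with |R(x)|<1.
x=-1.15: |R|=0.1687
R=−1: 1+2/3x = −1+1/3x ⇒ -1/3x=2 ⇒ x=2/(-1/3)=-6.0000
Confirm numerically:
  x=-4.890: |R|=0.85932 <1
  x=-4.625: |R|=0.81967 <1
  x=-4.509: |R|=0.80144 <1
  x=-6.261: |R|=1.02818 >1
  x=-6.050: |R|=1.00552 >1
Interval (-6.0000, 0).

z∈(-6.0000,0).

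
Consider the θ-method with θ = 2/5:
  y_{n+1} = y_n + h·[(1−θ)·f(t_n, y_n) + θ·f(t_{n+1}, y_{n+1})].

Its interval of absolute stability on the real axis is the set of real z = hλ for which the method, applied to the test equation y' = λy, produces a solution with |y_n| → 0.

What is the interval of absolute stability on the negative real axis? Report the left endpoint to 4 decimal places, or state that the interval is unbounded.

(-10.0000, 0).

Set f=λy, z=hλ:
  y_{n+1} = y_n + z·[3/5·y_n + 2/5·y_{n+1}] ⇒ (1 − 2/5z)y_{n+1} = (1 + 3/5z)y_n
  Hence R(z) = (1 + 3/5z)/(1 − 2/5z).

Boundary: |R(x)|=1, x<0.
x=-1.03: |R|=0.2705
R=−1: 1+3/5x = −1+2/5x ⇒ -1/5x=2 ⇒ x=2/(-1/5)=-10.0000
Confirm numerically:
  x=-7.186: |R|=0.85474 <1
  x=-6.572: |R|=0.81107 <1
  x=-6.437: |R|=0.80066 <1
  x=-4.094: |R|=0.55217 <1
  x=-10.542: |R|=1.02078 >1
  x=-10.538: |R|=1.02063 >1
  x=-10.147: |R|=1.00581 >1
So |R|<1 on (-10.0000, 0).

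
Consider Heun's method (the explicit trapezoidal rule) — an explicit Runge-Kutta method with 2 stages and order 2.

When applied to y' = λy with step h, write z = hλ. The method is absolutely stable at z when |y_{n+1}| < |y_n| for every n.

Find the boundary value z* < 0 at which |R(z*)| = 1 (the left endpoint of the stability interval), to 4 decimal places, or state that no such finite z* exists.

Test eqn y'=λy, z=hλ:
  order 2, 2-stage ⇒ R(z)=1+z+z^2/2
  (e.g. R(-0.34)=0.71780, |R|=0.71780)

Boundary: |R(x)|=1, x<0.
x=-0.34: |R|=0.7178
|R(-1.11)|=0.5060 |R(-0.83)|=0.5145 |R(-0.81)|=0.5181
Bisect:
  x_lo=-2.7624 |R|=2.0530  x_hi=-0.2208 |R|=0.8036
  mid=-1.49159 |R|=0.62083 →hi
  mid=-2.12698 |R|=1.13505 →lo
  mid=-1.80929 |R|=0.82747 →hi
  mid=-1.96813 |R|=0.96864 →hi
  mid=-2.04756 |R|=1.04869 →lo
  mid=-2.00785 |R|=1.00788 →lo
  mid=-1.98799 |R|=0.98806 →hi
  mid=-1.99792 |R|=0.99792 →hi
  mid=-2.00288 |R|=1.00289 →lo
  mid=-2.00040 |R|=1.00040 →lo
  ...
  [-2.00009,-1.99993] ⇒ x*=-2.0000
Interval (-2.0000, 0).

left endpoint -2.0000.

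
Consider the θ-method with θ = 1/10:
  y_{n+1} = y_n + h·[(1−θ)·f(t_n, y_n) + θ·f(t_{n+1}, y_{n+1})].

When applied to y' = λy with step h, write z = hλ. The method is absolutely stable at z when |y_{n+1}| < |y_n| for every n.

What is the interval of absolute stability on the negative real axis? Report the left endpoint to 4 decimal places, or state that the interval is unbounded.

Set f=λy, z=hλ:
  y_{n+1} = y_n + z·[9/10·y_n + 1/10·y_{n+1}] ⇒ (1 − 1/10z)y_{n+1} = (1 + 9/10z)y_n
  R(z) = (1 + 9/10z)/(1 − 1/10z).

Find x<0 with |R(x)|<1.
x=-0.76: |R|=0.2937
R=−1: 1+9/10x = −1+1/10x ⇒ -4/5x=2 ⇒ x=2/(-4/5)=-2.5000
Confirm numerically:
  x=-2.217: |R|=0.81468 <1
  x=-1.709: |R|=0.45956 <1
  x=-1.573: |R|=0.35920 <1
  x=-1.558: |R|=0.34798 <1
  x=-2.991: |R|=1.30236 >1
  x=-2.613: |R|=1.07167 >1
  x=-2.527: |R|=1.01724 >1
Stable set (-2.5000, 0).

z∈(-2.5000,0).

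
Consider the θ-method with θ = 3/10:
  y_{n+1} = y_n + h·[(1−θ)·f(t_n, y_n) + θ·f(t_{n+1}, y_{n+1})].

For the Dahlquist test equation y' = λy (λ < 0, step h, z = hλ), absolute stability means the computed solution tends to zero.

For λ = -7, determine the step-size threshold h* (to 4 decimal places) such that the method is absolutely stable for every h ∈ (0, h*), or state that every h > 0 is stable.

(-5.0000,0); λ=-7 ⇒ h* = (5)/7 = 0.7143.

Test eqn y'=λy, z=hλ:
  y_{n+1} = y_n + z·[7/10·y_n + 3/10·y_{n+1}] ⇒ (1 − 3/10z)y_{n+1} = (1 + 7/10z)y_n
  R(z) = (1 + 7/10z)/(1 − 3/10z).

Solve |R(x)|<1 on ℝ⁻.
x=-0.73: |R|=0.4011
R=−1: 1+7/10x = −1+3/10x ⇒ -2/5x=2 ⇒ x=2/(-2/5)=-5.0000
Confirm numerically:
  x=-4.507: |R|=0.91616 <1
  x=-3.614: |R|=0.73400 <1
  x=-2.653: |R|=0.47725 <1
  x=-5.047: |R|=1.00748 >1
  x=-5.027: |R|=1.00431 >1
Stable set (-5.0000, 0).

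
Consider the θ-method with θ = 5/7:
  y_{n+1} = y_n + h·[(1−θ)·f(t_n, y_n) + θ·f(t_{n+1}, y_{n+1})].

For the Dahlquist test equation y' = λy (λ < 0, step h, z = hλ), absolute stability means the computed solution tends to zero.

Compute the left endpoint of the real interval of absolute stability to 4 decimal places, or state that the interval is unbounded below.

unbounded; (−∞, 0).

With y'=λy (z=hλ):
  y_{n+1} = y_n + z·[2/7·y_n + 5/7·y_{n+1}] ⇒ (1 − 5/7z)y_{n+1} = (1 + 2/7z)y_n
  ⇒ R(z) = (1 + 2/7z)/(1 − 5/7z).

Boundary: |R(x)|=1, x<0.
x=-0.88: |R|=0.4596
x=-2: |R|=0.1765
x=-10: |R|=0.2281
x=-100: |R|=0.3807
θ=5/7≥1/2 ⇒ |1+2/7x|<|1−5/7x| ∀x<0 ⇒ unbounded interval.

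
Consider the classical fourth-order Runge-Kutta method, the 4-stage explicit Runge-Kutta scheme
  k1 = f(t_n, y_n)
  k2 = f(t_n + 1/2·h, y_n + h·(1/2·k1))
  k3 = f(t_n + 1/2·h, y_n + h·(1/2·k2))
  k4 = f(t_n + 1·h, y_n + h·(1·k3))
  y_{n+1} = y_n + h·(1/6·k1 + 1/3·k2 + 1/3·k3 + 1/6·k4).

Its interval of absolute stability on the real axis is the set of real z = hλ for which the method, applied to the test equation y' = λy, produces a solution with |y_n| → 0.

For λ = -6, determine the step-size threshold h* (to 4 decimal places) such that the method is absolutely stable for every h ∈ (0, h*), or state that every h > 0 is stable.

With y'=λy (z=hλ):
  order 4, 4-stage ⇒ R(z)=1+z+z^2/2+z^3/6+z^4/24
  (e.g. R(-0.66)=0.51779, |R|=0.51779)

Find x<0 with |R(x)|<1.
x=-0.66: |R|=0.5178
|R(-2.42)|=0.5752 |R(-2.03)|=0.3438 |R(-0.61)|=0.5440
Bisect:
  x_lo=-3.2623 |R|=1.9917  x_hi=-0.2388 |R|=0.7876
  mid=-1.75052 |R|=0.27887 →hi
  mid=-2.50639 |R|=0.65473 →hi
  mid=-2.88432 |R|=1.15986 →lo
  mid=-2.69536 |R|=0.87266 →hi
  mid=-2.78984 |R|=1.00687 →lo
  mid=-2.74260 |R|=0.93751 →hi
  mid=-2.76622 |R|=0.97162 →hi
  mid=-2.77803 |R|=0.98910 →hi
  mid=-2.78393 |R|=0.99795 →hi
  mid=-2.78689 |R|=1.00240 →lo
  ...
  [-2.78541,-2.78522] ⇒ x*=-2.7853
Stable set (-2.7853, 0).

(-2.7853,0); λ=-6 ⇒ h* = 0.4642.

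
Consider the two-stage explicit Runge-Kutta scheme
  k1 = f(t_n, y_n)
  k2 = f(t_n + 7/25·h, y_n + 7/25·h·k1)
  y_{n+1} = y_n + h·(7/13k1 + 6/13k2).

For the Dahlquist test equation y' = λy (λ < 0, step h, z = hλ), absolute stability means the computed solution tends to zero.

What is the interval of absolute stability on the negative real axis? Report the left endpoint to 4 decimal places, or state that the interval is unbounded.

On y'=λy, z=hλ:
  k1=λy_n ⇒ h·k1=z·y_n;  k2=λ(1+7/25z)y_n ⇒ h·k2=z(1+7/25z)y_n
  y_{n+1}/y_n = 1 + 7/13z + 6/13z(1+7/25z) = 1 + z + 42/325z²
  R(z) = 1 + z + 42/325z².

Boundary: |R(x)|=1, x<0.
x=-1.73: |R|=0.3432
R=1: x+42/325x²=0 ⇒ x=−325/42=-7.7381; min R=1−1/(4·42/325)=-0.9345>−1
Confirm numerically:
  x=-5.911: |R|=0.39569 <1
  x=-5.715: |R|=0.49416 <1
  x=-4.329: |R|=0.90718 <1
  x=-3.343: |R|=0.89876 <1
  x=-8.258: |R|=1.55484 >1
  x=-8.173: |R|=1.45935 >1
  x=-7.831: |R|=1.09402 >1
Interval (-7.7381, 0).

z∈(-7.7381,0).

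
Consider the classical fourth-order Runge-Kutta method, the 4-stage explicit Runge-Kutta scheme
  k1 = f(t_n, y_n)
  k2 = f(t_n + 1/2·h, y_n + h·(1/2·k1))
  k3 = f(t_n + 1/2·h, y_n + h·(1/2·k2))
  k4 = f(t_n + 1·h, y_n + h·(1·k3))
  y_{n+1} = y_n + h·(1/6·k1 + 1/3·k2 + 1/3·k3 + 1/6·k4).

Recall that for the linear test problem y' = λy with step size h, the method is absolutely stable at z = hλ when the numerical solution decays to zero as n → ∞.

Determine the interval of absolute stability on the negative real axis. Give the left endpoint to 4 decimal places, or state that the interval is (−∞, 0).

With y'=λy (z=hλ):
  order 4, 4-stage ⇒ R(z)=1+z+z^2/2+z^3/6+z^4/24
  (e.g. R(-1.64)=0.27106, |R|=0.27106)

Boundary: |R(x)|=1, x<0.
x=-1.64: |R|=0.2711
|R(-2.06)|=0.3552 |R(-1.69)|=0.2735 |R(-1.14)|=0.3332
Bisect:
  x_lo=-3.3411 |R|=2.2163  x_hi=-0.3672 |R|=0.6927
  mid=-1.85413 |R|=0.29485 →hi
  mid=-2.59759 |R|=0.75197 →hi
  mid=-2.96932 |R|=1.31481 →lo
  mid=-2.78345 |R|=0.99723 →hi
  mid=-2.87639 |R|=1.14625 →lo
  mid=-2.82992 |R|=1.06940 →lo
  mid=-2.80669 |R|=1.03274 →lo
  ...
  [-2.78545,-2.78527] ⇒ x*=-2.7853
Interval (-2.7853, 0).

(-2.7853, 0).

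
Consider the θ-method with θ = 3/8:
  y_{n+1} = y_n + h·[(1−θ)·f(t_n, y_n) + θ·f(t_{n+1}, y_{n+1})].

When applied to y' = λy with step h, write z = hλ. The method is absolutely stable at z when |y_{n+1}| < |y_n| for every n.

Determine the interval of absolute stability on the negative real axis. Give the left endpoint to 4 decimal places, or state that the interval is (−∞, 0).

Set f=λy, z=hλ:
  y_{n+1} = y_n + z·[5/8·y_n + 3/8·y_{n+1}] ⇒ (1 − 3/8z)y_{n+1} = (1 + 5/8z)y_n
  Hence R(z) = (1 + 5/8z)/(1 − 3/8z).

Boundary: |R(x)|=1, x<0.
x=-0.41: |R|=0.6446
R=−1: 1+5/8x = −1+3/8x ⇒ -1/4x=2 ⇒ x=2/(-1/4)=-8.0000
Confirm numerically:
  x=-6.214: |R|=0.86593 <1
  x=-5.631: |R|=0.80967 <1
  x=-5.291: |R|=0.77305 <1
  x=-4.545: |R|=0.68061 <1
  x=-8.074: |R|=1.00459 >1
  x=-8.033: |R|=1.00206 >1
Interval (-8.0000, 0).

z∈(-8.0000,0).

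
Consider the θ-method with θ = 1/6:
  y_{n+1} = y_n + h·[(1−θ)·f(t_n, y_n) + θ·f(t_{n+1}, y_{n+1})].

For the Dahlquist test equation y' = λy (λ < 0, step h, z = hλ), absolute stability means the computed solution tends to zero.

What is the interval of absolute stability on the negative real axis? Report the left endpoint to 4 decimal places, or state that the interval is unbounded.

Set f=λy, z=hλ:
  y_{n+1} = y_n + z·[5/6·y_n + 1/6·y_{n+1}] ⇒ (1 − 1/6z)y_{n+1} = (1 + 5/6z)y_n
  so R(z) = (1 + 5/6z)/(1 − 1/6z).

Solve |R(x)|<1 on ℝ⁻.
x=-0.89: |R|=0.2250
R=−1: 1+5/6x = −1+1/6x ⇒ -2/3x=2 ⇒ x=2/(-2/3)=-3.0000
Confirm numerically:
  x=-2.904: |R|=0.95687 <1
  x=-2.637: |R|=0.83189 <1
  x=-1.862: |R|=0.42101 <1
  x=-1.262: |R|=0.04269 <1
  x=-3.351: |R|=1.15014 >1
  x=-3.339: |R|=1.14520 >1
  x=-3.327: |R|=1.14024 >1
Interval (-3.0000, 0).

(-3.0000, 0).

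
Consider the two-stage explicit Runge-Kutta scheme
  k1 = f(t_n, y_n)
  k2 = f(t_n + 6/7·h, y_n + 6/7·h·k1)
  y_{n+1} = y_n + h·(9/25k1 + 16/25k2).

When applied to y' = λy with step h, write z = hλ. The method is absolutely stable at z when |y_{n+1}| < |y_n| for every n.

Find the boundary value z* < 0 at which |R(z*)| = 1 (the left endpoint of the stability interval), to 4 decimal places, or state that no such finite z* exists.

On y'=λy, z=hλ:
  k1=λy_n ⇒ h·k1=z·y_n;  k2=λ(1+6/7z)y_n ⇒ h·k2=z(1+6/7z)y_n
  y_{n+1}/y_n = 1 + 9/25z + 16/25z(1+6/7z) = 1 + z + 96/175z²
  R(z) = 1 + z + 96/175z².

Need |R(x)|<1, x<0.
x=-1.13: |R|=0.5705
R=1: x+96/175x²=0 ⇒ x=−175/96=-1.8229; min R=1−1/(4·96/175)=0.5443>−1
Confirm numerically:
  x=-1.752: |R|=0.93184 <1
  x=-1.637: |R|=0.83304 <1
  x=-1.378: |R|=0.66367 <1
  x=-0.919: |R|=0.54430 <1
  x=-2.328: |R|=1.64503 >1
  x=-2.134: |R|=1.36417 >1
Stable set (-1.8229, 0).

left endpoint -1.8229.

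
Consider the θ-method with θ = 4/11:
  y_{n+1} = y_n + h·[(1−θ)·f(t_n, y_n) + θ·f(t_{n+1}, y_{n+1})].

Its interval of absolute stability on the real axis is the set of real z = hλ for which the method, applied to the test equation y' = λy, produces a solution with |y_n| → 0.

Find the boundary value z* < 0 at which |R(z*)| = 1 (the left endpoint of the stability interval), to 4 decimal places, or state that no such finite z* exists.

z* = -7.3333.

Set f=λy, z=hλ:
  y_{n+1} = y_n + z·[7/11·y_n + 4/11·y_{n+1}] ⇒ (1 − 4/11z)y_{n+1} = (1 + 7/11z)y_n
  Hence R(z) = (1 + 7/11z)/(1 − 4/11z).

Need |R(x)|<1, x<0.
x=-0.38: |R|=0.6661
R=−1: 1+7/11x = −1+4/11x ⇒ -3/11x=2 ⇒ x=2/(-3/11)=-7.3333
Confirm numerically:
  x=-6.807: |R|=0.95870 <1
  x=-6.062: |R|=0.89180 <1
  x=-5.107: |R|=0.78748 <1
  x=-3.450: |R|=0.53024 <1
  x=-7.695: |R|=1.02597 >1
  x=-7.623: |R|=1.02094 >1
  x=-7.493: |R|=1.01169 >1
Stable set (-7.3333, 0).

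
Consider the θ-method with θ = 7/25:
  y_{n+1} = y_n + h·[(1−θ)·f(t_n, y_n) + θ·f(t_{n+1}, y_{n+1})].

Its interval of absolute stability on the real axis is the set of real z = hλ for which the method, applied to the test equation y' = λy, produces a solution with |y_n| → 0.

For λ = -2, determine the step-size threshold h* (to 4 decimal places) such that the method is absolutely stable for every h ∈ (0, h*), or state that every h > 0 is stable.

Test eqn y'=λy, z=hλ:
  y_{n+1} = y_n + z·[18/25·y_n + 7/25·y_{n+1}] ⇒ (1 − 7/25z)y_{n+1} = (1 + 18/25z)y_n
  R(z) = (1 + 18/25z)/(1 − 7/25z).

Solve |R(x)|<1 on ℝ⁻.
x=-0.84: |R|=0.3199
R=−1: 1+18/25x = −1+7/25x ⇒ -11/25x=2 ⇒ x=2/(-11/25)=-4.5455
Confirm numerically:
  x=-3.616: |R|=0.79679 <1
  x=-3.086: |R|=0.65551 <1
  x=-2.431: |R|=0.44644 <1
  x=-2.131: |R|=0.33464 <1
  x=-4.718: |R|=1.03271 >1
  x=-4.603: |R|=1.01106 >1
So |R|<1 on (-4.5455, 0).

(-4.5455,0); λ=-2 ⇒ h* = (50/11)/2 = 2.2727.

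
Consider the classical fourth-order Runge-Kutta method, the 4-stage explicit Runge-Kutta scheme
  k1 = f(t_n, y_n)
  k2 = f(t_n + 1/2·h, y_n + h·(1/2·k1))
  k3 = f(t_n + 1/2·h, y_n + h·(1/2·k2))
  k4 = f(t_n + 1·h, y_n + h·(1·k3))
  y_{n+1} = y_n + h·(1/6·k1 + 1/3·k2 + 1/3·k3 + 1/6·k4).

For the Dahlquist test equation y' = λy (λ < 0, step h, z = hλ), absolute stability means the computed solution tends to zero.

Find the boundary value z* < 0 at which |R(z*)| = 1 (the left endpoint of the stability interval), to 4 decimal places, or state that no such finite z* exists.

With y'=λy (z=hλ):
  order 4, 4-stage ⇒ R(z)=1+z+z^2/2+z^3/6+z^4/24
  (e.g. R(-0.7)=0.49784, |R|=0.49784)

Need |R(x)|<1, x<0.
x=-0.7: |R|=0.4978
|R(-2.98)|=1.3355 |R(-1.62)|=0.2706 |R(-1.28)|=0.3015
Bisect:
  x_lo=-3.4524 |R|=2.5683  x_hi=-0.2845 |R|=0.7524
  mid=-1.86844 |R|=0.29777 →hi
  mid=-2.66042 |R|=0.82749 →hi
  mid=-3.05642 |R|=1.49187 →lo
  mid=-2.85842 |R|=1.11597 →lo
  mid=-2.75942 |R|=0.96169 →hi
  mid=-2.80892 |R|=1.03621 →lo
  mid=-2.78417 |R|=0.99831 →hi
  ...
  [-2.78533,-2.78514] ⇒ x*=-2.7853
Stable set (-2.7853, 0).

left endpoint -2.7853.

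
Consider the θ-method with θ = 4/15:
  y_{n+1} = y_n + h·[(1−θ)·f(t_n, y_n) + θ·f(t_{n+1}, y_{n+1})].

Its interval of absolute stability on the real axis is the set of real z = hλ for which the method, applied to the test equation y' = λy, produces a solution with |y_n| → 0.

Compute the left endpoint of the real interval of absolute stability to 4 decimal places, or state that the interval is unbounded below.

On y'=λy, z=hλ:
  y_{n+1} = y_n + z·[11/15·y_n + 4/15·y_{n+1}] ⇒ (1 − 4/15z)y_{n+1} = (1 + 11/15z)y_n
  Hence R(z) = (1 + 11/15z)/(1 − 4/15z).

Need |R(x)|<1, x<0.
x=-0.4: |R|=0.6386
R=−1: 1+11/15x = −1+4/15x ⇒ -7/15x=2 ⇒ x=2/(-7/15)=-4.2857
Confirm numerically:
  x=-4.179: |R|=0.97645 <1
  x=-3.616: |R|=0.84089 <1
  x=-3.605: |R|=0.83804 <1
  x=-1.848: |R|=0.23794 <1
  x=-4.648: |R|=1.07549 >1
  x=-4.604: |R|=1.06667 >1
  x=-4.351: |R|=1.01410 >1
Stable set (-4.2857, 0).

z* = -4.2857.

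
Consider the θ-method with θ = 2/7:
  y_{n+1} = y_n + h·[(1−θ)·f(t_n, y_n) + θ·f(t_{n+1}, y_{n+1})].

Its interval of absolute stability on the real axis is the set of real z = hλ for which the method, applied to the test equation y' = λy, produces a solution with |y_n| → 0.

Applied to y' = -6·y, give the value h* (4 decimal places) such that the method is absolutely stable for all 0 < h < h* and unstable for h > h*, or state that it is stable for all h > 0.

(-4.6667,0); λ=-6 ⇒ h* = (14/3)/6 = 0.7778.

Test eqn y'=λy, z=hλ:
  y_{n+1} = y_n + z·[5/7·y_n + 2/7·y_{n+1}] ⇒ (1 − 2/7z)y_{n+1} = (1 + 5/7z)y_n
  Hence R(z) = (1 + 5/7z)/(1 − 2/7z).

Solve |R(x)|<1 on ℝ⁻.
x=-1.67: |R|=0.1306
R=−1: 1+5/7x = −1+2/7x ⇒ -3/7x=2 ⇒ x=2/(-3/7)=-4.6667
Confirm numerically:
  x=-4.469: |R|=0.96279 <1
  x=-4.151: |R|=0.89890 <1
  x=-3.662: |R|=0.78958 <1
  x=-2.766: |R|=0.54500 <1
  x=-4.921: |R|=1.04530 >1
  x=-4.712: |R|=1.00828 >1
Stable set (-4.6667, 0).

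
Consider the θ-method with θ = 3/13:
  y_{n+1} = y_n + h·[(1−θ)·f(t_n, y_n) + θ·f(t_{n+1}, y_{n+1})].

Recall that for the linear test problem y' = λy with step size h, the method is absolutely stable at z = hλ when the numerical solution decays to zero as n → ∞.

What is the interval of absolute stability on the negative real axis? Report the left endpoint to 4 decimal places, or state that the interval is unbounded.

z∈(-3.7143,0).

With y'=λy (z=hλ):
  y_{n+1} = y_n + z·[10/13·y_n + 3/13·y_{n+1}] ⇒ (1 − 3/13z)y_{n+1} = (1 + 10/13z)y_n
  so R(z) = (1 + 10/13z)/(1 − 3/13z).

Boundary: |R(x)|=1, x<0.
x=-0.7: |R|=0.3974
R=−1: 1+10/13x = −1+3/13x ⇒ -7/13x=2 ⇒ x=2/(-7/13)=-3.7143
Confirm numerically:
  x=-3.269: |R|=0.86333 <1
  x=-2.938: |R|=0.75089 <1
  x=-2.910: |R|=0.74091 <1
  x=-4.249: |R|=1.14538 >1
  x=-3.912: |R|=1.05595 >1
  x=-3.752: |R|=1.01088 >1
Stable set (-3.7143, 0).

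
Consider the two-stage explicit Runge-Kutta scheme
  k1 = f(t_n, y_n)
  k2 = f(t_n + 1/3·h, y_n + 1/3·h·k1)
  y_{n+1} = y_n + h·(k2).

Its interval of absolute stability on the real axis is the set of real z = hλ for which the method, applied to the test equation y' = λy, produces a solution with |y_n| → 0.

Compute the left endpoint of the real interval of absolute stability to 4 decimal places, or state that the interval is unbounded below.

Test eqn y'=λy, z=hλ:
  k1=λy_n ⇒ h·k1=z·y_n;  k2=λ(1+1/3z)y_n ⇒ h·k2=z(1+1/3z)y_n
  y_{n+1}/y_n = 1 + z(1+1/3z) = 1 + z + 1/3z²
  ⇒ R(z) = 1 + z + 1/3z².

Solve |R(x)|<1 on ℝ⁻.
x=-1.45: |R|=0.2508
R=1: x+1/3x²=0 ⇒ x=−3=-3.0000; min R=1−1/(4·1/3)=0.2500>−1
Confirm numerically:
  x=-2.682: |R|=0.71571 <1
  x=-2.538: |R|=0.60915 <1
  x=-2.448: |R|=0.54957 <1
  x=-1.487: |R|=0.25006 <1
  x=-3.463: |R|=1.53446 >1
  x=-3.219: |R|=1.23499 >1
  x=-3.132: |R|=1.13781 >1
Interval (-3.0000, 0).

z* = -3.0000.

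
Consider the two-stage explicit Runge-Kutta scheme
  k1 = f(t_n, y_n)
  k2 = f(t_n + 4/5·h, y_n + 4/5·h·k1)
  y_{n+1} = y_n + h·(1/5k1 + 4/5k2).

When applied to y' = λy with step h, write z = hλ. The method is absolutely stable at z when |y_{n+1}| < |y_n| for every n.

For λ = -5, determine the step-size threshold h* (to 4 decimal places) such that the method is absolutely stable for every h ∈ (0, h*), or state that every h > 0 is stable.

(-1.5625,0); λ=-5 ⇒ h* = (25/16)/5 = 0.3125.

Set f=λy, z=hλ:
  k1=λy_n ⇒ h·k1=z·y_n;  k2=λ(1+4/5z)y_n ⇒ h·k2=z(1+4/5z)y_n
  y_{n+1}/y_n = 1 + 1/5z + 4/5z(1+4/5z) = 1 + z + 16/25z²
  R(z) = 1 + z + 16/25z².

Solve |R(x)|<1 on ℝ⁻.
x=-1.12: |R|=0.6828
R=1: x+16/25x²=0 ⇒ x=−25/16=-1.5625; min R=1−1/(4·16/25)=0.6094>−1
Confirm numerically:
  x=-1.338: |R|=0.80776 <1
  x=-1.308: |R|=0.78695 <1
  x=-1.301: |R|=0.78226 <1
  x=-0.775: |R|=0.60940 <1
  x=-2.120: |R|=1.75642 >1
  x=-1.939: |R|=1.46722 >1
  x=-1.791: |R|=1.26192 >1
Stable set (-1.5625, 0).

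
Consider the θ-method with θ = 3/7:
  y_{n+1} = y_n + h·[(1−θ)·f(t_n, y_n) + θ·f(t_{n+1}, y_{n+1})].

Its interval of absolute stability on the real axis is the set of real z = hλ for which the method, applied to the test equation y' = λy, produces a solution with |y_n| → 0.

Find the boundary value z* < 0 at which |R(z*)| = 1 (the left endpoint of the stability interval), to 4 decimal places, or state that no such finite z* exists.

Test eqn y'=λy, z=hλ:
  y_{n+1} = y_n + z·[4/7·y_n + 3/7·y_{n+1}] ⇒ (1 − 3/7z)y_{n+1} = (1 + 4/7z)y_n
  Hence R(z) = (1 + 4/7z)/(1 − 3/7z).

Solve |R(x)|<1 on ℝ⁻.
x=-1.2: |R|=0.2075
R=−1: 1+4/7x = −1+3/7x ⇒ -1/7x=2 ⇒ x=2/(-1/7)=-14.0000
Confirm numerically:
  x=-11.901: |R|=0.95085 <1
  x=-10.510: |R|=0.90942 <1
  x=-9.157: |R|=0.85951 <1
  x=-5.997: |R|=0.67976 <1
  x=-14.431: |R|=1.00857 >1
  x=-14.236: |R|=1.00475 >1
So |R|<1 on (-14.0000, 0).

z* = -14.0000.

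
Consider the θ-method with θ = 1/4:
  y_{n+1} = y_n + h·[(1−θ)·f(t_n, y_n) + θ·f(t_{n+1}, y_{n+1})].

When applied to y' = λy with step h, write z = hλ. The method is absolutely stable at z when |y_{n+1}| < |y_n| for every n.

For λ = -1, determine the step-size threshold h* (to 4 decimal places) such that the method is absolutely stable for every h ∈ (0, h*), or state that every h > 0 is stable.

Set f=λy, z=hλ:
  y_{n+1} = y_n + z·[3/4·y_n + 1/4·y_{n+1}] ⇒ (1 − 1/4z)y_{n+1} = (1 + 3/4z)y_n
  R(z) = (1 + 3/4z)/(1 − 1/4z).

Boundary: |R(x)|=1, x<0.
x=-1.21: |R|=0.0710
R=−1: 1+3/4x = −1+1/4x ⇒ -1/2x=2 ⇒ x=2/(-1/2)=-4.0000
Confirm numerically:
  x=-3.573: |R|=0.88723 <1
  x=-3.150: |R|=0.76224 <1
  x=-2.977: |R|=0.70675 <1
  x=-2.299: |R|=0.45991 <1
  x=-4.310: |R|=1.07461 >1
  x=-4.039: |R|=1.00970 >1
Interval (-4.0000, 0).

(-4.0000,0); λ=-1 ⇒ h* = (4)/1 = 4.0000.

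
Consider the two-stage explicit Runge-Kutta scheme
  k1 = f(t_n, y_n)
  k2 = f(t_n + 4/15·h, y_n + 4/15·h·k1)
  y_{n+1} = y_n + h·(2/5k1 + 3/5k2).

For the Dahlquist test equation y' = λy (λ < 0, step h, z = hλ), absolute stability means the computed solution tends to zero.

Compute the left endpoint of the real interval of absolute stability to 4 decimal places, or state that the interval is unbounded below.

z* = -6.2500.

With y'=λy (z=hλ):
  k1=λy_n ⇒ h·k1=z·y_n;  k2=λ(1+4/15z)y_n ⇒ h·k2=z(1+4/15z)y_n
  y_{n+1}/y_n = 1 + 2/5z + 3/5z(1+4/15z) = 1 + z + 4/25z²
  R(z) = 1 + z + 4/25z².

Solve |R(x)|<1 on ℝ⁻.
x=-1.8: |R|=0.2816
R=1: x+4/25x²=0 ⇒ x=−25/4=-6.2500; min R=1−1/(4·4/25)=-0.5625>−1
Confirm numerically:
  x=-5.915: |R|=0.68296 <1
  x=-5.024: |R|=0.01449 <1
  x=-3.834: |R|=0.48207 <1
  x=-3.743: |R|=0.50139 <1
  x=-6.779: |R|=1.57377 >1
  x=-6.303: |R|=1.05345 >1
Stable set (-6.2500, 0).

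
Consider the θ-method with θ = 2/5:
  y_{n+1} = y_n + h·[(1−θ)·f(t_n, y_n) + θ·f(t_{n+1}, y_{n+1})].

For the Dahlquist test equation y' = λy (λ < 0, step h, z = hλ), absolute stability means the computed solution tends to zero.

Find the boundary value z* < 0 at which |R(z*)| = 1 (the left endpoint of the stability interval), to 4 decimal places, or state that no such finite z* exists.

With y'=λy (z=hλ):
  y_{n+1} = y_n + z·[3/5·y_n + 2/5·y_{n+1}] ⇒ (1 − 2/5z)y_{n+1} = (1 + 3/5z)y_n
  R(z) = (1 + 3/5z)/(1 − 2/5z).

Boundary: |R(x)|=1, x<0.
x=-1.3: |R|=0.1447
R=−1: 1+3/5x = −1+2/5x ⇒ -1/5x=2 ⇒ x=2/(-1/5)=-10.0000
Confirm numerically:
  x=-8.294: |R|=0.92097 <1
  x=-7.929: |R|=0.90071 <1
  x=-7.270: |R|=0.86029 <1
  x=-5.282: |R|=0.69686 <1
  x=-10.158: |R|=1.00624 >1
  x=-10.103: |R|=1.00409 >1
  x=-10.078: |R|=1.00310 >1
Interval (-10.0000, 0).

left endpoint -10.0000.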